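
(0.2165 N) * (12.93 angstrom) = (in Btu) 2.653e-13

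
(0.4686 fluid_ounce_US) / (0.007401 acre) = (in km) 4.627e-10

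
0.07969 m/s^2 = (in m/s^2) 0.07969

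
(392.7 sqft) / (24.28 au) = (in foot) 3.295e-11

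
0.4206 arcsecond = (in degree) 0.0001168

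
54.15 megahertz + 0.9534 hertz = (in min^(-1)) 3.249e+09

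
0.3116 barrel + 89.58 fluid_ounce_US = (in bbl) 0.3283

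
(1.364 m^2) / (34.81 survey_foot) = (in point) 364.4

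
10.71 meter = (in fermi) 1.071e+16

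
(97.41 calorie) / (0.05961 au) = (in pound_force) 1.027e-08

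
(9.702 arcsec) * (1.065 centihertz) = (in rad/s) 5.009e-07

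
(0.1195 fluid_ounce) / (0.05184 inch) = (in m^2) 0.002684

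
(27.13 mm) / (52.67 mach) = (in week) 2.501e-12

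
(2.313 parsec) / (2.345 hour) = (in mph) 1.891e+13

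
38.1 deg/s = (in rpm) 6.35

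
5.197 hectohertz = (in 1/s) 519.7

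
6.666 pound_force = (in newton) 29.65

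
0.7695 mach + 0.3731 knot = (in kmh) 943.9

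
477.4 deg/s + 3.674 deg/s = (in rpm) 80.18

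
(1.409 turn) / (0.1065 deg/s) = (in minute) 79.38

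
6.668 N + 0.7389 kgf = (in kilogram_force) 1.419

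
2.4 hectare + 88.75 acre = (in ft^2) 4.124e+06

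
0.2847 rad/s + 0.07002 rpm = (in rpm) 2.789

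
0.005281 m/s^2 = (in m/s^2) 0.005281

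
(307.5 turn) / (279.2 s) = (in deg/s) 396.5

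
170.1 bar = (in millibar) 1.701e+05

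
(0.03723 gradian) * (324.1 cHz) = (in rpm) 0.0181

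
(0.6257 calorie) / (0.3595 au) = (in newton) 4.868e-11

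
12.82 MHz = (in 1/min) 7.692e+08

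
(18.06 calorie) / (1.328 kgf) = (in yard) 6.345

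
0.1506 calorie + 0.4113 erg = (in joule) 0.6301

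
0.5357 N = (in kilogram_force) 0.05463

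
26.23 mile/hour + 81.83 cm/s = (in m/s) 12.54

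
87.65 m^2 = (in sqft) 943.5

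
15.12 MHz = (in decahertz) 1.512e+06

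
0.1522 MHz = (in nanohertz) 1.522e+14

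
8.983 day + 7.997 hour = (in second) 8.049e+05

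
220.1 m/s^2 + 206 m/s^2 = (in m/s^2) 426.1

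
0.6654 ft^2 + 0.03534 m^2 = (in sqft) 1.046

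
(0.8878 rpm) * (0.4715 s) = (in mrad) 43.84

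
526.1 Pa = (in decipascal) 5261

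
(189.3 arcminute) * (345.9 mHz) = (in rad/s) 0.01905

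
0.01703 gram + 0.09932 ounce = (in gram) 2.833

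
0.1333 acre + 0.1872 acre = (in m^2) 1297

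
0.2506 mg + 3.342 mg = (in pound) 7.92e-06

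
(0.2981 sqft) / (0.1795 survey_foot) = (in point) 1435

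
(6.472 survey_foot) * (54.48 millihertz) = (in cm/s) 10.75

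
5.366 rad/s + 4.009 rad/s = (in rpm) 89.52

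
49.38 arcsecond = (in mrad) 0.2394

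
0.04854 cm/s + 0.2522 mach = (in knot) 166.9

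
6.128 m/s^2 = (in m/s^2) 6.128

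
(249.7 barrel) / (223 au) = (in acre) 2.941e-16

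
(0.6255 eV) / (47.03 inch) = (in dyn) 8.389e-15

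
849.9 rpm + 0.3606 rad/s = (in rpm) 853.3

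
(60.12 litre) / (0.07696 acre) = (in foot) 0.0006333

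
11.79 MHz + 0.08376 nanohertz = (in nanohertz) 1.179e+16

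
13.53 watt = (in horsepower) 0.01814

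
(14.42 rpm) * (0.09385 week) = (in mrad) 8.571e+07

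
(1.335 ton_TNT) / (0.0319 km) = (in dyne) 1.751e+13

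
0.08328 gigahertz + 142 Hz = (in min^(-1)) 4.997e+09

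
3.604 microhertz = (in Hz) 3.604e-06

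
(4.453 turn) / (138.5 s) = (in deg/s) 11.57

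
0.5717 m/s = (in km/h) 2.058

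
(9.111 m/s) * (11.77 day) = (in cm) 9.265e+08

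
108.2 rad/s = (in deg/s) 6199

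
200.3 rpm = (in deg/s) 1202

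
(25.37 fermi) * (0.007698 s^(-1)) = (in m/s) 1.953e-16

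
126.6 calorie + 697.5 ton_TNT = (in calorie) 6.975e+11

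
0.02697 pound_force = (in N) 0.12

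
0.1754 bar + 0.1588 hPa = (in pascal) 1.756e+04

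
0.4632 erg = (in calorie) 1.107e-08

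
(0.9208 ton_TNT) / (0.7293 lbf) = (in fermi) 1.188e+24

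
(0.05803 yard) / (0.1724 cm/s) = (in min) 0.513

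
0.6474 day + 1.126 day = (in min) 2554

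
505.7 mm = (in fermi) 5.057e+14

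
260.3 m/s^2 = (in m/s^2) 260.3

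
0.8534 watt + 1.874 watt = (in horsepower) 0.003658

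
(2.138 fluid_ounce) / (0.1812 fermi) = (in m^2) 3.489e+11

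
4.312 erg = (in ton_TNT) 1.031e-16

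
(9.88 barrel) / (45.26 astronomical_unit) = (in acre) 5.733e-17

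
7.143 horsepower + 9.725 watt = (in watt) 5336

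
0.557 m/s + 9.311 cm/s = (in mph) 1.454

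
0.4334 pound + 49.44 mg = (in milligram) 1.966e+05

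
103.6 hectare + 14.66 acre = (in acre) 270.7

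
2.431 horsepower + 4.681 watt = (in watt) 1817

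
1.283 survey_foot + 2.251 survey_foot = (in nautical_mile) 0.0005816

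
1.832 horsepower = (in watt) 1366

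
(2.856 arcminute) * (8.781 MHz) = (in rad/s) 7295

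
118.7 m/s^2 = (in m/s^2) 118.7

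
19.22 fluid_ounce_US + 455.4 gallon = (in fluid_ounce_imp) 6.069e+04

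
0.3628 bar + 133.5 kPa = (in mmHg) 1273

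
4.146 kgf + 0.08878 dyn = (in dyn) 4.066e+06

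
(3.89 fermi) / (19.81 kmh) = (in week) 1.169e-21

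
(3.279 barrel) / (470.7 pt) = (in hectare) 0.0003139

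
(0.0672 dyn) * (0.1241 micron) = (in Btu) 7.904e-17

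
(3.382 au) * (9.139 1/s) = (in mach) 1.358e+10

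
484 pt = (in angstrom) 1.707e+09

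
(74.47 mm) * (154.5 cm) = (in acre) 2.843e-05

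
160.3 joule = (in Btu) 0.1519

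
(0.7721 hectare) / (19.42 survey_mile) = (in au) 1.651e-12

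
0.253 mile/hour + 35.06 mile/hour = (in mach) 0.04636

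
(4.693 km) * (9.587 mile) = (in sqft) 7.794e+08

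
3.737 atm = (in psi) 54.92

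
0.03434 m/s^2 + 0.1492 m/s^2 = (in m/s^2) 0.1835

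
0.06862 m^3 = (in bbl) 0.4316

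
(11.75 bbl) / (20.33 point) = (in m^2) 260.5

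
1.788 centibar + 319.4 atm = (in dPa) 3.236e+08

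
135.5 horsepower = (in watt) 1.01e+05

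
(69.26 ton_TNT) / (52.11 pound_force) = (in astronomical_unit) 0.008357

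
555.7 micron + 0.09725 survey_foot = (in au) 2.019e-13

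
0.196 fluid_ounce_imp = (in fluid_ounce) 0.1883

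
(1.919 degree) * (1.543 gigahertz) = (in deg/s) 2.961e+09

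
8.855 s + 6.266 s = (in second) 15.12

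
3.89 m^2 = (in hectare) 0.000389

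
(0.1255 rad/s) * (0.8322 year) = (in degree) 1.887e+08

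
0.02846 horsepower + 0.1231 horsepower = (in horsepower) 0.1516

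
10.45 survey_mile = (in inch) 6.621e+05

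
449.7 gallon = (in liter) 1702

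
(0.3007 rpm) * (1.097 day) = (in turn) 475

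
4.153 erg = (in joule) 4.153e-07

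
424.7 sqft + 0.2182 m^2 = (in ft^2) 427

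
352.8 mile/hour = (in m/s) 157.7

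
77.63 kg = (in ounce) 2738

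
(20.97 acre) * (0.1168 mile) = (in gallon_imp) 3.509e+09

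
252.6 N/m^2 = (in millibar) 2.526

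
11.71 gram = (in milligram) 1.171e+04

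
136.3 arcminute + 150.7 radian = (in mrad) 1.507e+05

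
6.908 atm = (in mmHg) 5250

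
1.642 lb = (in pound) 1.642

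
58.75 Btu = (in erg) 6.198e+11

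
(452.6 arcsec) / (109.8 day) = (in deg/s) 1.325e-08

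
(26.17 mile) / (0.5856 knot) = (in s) 1.398e+05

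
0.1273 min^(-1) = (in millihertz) 2.122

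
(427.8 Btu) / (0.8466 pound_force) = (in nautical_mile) 64.72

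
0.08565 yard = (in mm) 78.32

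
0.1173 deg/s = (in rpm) 0.01955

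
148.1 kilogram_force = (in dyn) 1.452e+08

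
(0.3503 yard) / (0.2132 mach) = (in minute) 7.354e-05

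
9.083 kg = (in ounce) 320.4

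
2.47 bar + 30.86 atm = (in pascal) 3.374e+06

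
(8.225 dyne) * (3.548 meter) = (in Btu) 2.766e-07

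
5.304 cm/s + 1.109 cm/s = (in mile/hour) 0.1435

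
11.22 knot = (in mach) 0.01695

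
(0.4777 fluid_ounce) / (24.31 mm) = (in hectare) 5.811e-08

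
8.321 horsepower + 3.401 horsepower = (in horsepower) 11.72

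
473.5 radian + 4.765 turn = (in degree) 2.884e+04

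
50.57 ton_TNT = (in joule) 2.116e+11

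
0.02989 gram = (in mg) 29.89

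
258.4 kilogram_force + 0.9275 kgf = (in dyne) 2.543e+08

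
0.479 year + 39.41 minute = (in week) 24.98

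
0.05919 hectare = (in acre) 0.1463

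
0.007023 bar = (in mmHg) 5.268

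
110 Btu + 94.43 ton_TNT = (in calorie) 9.443e+10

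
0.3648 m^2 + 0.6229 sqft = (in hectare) 4.227e-05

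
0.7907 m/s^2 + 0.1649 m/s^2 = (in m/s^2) 0.9556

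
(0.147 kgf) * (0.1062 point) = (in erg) 540.1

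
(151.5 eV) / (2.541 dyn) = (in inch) 3.761e-11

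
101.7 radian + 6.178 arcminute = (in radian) 101.7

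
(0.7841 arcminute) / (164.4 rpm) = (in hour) 3.68e-09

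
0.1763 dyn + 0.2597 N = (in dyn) 2.597e+04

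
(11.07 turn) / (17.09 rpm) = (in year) 1.232e-06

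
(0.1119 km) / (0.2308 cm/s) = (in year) 0.001537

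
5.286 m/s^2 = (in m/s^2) 5.286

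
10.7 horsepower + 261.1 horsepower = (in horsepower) 271.8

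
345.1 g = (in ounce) 12.17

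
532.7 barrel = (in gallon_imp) 1.863e+04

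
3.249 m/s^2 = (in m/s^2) 3.249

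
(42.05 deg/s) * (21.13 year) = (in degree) 2.802e+10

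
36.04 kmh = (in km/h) 36.04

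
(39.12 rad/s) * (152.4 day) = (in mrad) 5.151e+11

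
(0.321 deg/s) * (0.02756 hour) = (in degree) 31.85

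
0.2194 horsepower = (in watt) 163.6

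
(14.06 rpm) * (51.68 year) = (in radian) 2.4e+09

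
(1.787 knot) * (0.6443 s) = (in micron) 5.923e+05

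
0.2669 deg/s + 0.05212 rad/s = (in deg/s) 3.253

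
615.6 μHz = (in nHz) 6.156e+05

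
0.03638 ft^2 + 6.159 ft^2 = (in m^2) 0.5756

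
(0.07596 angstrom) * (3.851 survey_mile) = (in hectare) 4.708e-12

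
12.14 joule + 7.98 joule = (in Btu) 0.01907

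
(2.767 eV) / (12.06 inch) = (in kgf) 1.476e-19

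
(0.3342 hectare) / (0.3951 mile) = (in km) 0.005256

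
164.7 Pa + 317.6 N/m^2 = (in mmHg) 3.618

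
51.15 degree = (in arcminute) 3069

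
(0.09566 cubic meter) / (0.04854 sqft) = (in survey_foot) 69.6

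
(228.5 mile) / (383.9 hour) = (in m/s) 0.2661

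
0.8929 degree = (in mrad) 15.58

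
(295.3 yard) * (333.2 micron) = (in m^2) 0.08997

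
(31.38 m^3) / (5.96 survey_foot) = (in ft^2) 185.9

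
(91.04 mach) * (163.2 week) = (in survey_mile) 1.901e+09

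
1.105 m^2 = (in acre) 0.0002731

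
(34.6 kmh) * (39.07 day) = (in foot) 1.064e+08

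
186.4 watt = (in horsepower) 0.25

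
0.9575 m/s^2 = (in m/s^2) 0.9575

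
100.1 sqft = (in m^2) 9.3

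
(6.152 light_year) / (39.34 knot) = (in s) 2.876e+15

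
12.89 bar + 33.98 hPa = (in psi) 187.4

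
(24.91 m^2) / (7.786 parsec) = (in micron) 1.037e-10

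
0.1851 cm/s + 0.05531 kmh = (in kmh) 0.06197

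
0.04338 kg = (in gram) 43.38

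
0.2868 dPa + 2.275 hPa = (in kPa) 0.2275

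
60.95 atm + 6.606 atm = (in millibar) 6.845e+04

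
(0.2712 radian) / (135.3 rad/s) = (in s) 0.002004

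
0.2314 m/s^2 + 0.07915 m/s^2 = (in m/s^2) 0.3105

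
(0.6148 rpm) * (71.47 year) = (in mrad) 1.451e+11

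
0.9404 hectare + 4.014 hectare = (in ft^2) 5.333e+05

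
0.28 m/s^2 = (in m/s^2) 0.28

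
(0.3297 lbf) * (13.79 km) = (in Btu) 19.17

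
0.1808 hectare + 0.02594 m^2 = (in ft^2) 1.946e+04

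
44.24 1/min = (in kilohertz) 0.0007373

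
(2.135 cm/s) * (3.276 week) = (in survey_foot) 1.388e+05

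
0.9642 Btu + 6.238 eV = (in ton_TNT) 2.431e-07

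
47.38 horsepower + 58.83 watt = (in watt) 3.539e+04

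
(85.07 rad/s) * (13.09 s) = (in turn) 177.2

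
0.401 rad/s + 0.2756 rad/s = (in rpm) 6.461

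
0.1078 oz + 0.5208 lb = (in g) 239.3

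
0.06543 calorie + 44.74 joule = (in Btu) 0.04266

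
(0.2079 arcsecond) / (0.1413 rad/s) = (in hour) 1.981e-09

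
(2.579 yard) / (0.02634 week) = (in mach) 4.348e-07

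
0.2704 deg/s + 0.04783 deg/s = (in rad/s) 0.005554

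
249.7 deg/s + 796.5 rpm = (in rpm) 838.1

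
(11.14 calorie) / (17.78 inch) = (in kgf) 10.52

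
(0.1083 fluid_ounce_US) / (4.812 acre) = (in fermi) 1.645e+05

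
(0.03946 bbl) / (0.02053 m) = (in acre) 7.551e-05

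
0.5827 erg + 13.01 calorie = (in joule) 54.43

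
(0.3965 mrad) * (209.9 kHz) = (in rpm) 794.7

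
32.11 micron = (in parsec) 1.041e-21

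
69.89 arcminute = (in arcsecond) 4193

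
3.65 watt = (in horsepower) 0.004895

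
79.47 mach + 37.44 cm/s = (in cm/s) 2.706e+06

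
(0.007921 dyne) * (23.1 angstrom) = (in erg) 1.83e-09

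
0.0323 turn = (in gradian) 12.92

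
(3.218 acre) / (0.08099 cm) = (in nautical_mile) 8682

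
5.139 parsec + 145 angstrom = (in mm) 1.586e+20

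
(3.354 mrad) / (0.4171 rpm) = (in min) 0.00128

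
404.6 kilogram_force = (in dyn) 3.968e+08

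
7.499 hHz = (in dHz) 7499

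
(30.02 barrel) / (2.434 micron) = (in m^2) 1.961e+06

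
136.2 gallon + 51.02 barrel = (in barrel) 54.26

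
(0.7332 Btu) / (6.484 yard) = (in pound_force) 29.33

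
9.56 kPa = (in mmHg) 71.71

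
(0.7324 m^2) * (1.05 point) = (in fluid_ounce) 9.174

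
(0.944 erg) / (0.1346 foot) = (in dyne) 0.2301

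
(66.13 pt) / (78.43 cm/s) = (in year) 9.432e-10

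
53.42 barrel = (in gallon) 2244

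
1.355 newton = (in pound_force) 0.3046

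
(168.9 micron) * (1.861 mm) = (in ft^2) 3.383e-06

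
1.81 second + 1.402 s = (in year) 1.019e-07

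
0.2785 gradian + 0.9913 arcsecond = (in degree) 0.2509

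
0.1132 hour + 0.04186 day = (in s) 4024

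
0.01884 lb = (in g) 8.546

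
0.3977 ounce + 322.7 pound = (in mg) 1.464e+08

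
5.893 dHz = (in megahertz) 5.893e-07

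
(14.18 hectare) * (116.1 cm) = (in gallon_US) 4.349e+07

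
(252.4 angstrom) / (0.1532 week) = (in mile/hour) 6.094e-13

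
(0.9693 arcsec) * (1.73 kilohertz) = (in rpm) 0.07763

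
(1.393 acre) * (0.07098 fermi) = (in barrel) 2.517e-12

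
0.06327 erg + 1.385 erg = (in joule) 1.448e-07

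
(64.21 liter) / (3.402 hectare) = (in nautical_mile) 1.019e-09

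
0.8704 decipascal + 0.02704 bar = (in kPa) 2.704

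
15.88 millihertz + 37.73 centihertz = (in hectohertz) 0.003932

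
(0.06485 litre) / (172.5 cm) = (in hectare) 3.759e-09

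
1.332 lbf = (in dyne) 5.925e+05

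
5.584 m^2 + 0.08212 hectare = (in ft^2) 8899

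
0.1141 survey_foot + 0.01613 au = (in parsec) 7.82e-08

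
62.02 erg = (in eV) 3.871e+13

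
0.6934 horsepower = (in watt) 517.1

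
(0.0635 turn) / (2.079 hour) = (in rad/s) 5.331e-05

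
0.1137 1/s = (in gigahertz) 1.137e-10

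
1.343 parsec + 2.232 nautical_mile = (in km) 4.144e+13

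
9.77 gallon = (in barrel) 0.2326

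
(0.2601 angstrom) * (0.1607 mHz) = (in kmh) 1.505e-14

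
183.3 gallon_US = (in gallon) 183.3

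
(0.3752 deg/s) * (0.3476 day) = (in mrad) 1.967e+05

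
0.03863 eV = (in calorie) 1.479e-21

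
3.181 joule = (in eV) 1.985e+19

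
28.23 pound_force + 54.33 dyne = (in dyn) 1.256e+07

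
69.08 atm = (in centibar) 7000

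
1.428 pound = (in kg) 0.6477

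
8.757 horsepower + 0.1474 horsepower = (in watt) 6640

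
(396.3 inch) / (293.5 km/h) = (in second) 0.1235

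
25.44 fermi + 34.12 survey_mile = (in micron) 5.491e+10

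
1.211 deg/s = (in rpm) 0.2018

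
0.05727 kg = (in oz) 2.02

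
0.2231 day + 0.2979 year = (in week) 15.57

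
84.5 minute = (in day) 0.05868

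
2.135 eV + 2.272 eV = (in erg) 7.061e-12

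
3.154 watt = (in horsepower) 0.00423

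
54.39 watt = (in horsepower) 0.07294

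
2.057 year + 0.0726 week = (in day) 751.3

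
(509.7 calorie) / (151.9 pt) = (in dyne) 3.98e+09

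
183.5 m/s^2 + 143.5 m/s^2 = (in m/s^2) 327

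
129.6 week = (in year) 2.485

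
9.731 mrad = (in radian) 0.009731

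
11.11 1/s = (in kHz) 0.01111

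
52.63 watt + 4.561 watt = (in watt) 57.19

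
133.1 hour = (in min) 7986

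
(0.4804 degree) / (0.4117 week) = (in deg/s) 1.929e-06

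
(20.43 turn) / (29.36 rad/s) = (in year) 1.386e-07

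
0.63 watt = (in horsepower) 0.0008448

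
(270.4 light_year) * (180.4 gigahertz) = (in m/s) 4.615e+29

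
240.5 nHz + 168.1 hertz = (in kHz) 0.1681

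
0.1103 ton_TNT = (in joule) 4.615e+08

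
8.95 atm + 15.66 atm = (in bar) 24.94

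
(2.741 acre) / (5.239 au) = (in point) 4.012e-05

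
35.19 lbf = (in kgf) 15.96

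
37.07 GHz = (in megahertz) 3.707e+04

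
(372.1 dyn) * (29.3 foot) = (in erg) 3.323e+05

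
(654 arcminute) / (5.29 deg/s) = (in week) 3.407e-06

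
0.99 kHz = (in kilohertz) 0.99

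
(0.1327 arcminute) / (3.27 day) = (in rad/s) 1.366e-10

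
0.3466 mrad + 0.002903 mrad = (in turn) 5.563e-05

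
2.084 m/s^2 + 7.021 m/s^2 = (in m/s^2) 9.105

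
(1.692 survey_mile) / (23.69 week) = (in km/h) 0.0006842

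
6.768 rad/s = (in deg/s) 387.8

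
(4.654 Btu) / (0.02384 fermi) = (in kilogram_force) 2.1e+19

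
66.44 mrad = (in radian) 0.06644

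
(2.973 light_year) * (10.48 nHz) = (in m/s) 2.948e+08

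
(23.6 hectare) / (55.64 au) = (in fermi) 2.835e+07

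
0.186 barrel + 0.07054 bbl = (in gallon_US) 10.77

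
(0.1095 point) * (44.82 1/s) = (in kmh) 0.006233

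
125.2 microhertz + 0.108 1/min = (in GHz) 1.925e-12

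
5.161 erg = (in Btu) 4.892e-10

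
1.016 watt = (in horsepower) 0.001362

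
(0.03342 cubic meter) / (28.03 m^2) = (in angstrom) 1.192e+07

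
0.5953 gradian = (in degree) 0.5358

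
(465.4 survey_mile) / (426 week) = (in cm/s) 0.2907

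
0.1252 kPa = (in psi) 0.01816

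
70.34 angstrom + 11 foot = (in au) 2.241e-11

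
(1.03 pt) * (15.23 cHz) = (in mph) 0.0001238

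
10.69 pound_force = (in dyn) 4.755e+06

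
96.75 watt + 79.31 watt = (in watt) 176.1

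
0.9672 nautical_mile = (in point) 5.078e+06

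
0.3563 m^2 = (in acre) 8.804e-05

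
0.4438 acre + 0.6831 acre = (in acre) 1.127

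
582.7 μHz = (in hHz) 5.827e-06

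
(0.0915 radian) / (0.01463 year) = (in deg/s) 1.136e-05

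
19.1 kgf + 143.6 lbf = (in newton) 826.1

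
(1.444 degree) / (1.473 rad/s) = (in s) 0.01711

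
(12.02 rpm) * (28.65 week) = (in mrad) 2.181e+10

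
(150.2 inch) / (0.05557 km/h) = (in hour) 0.06865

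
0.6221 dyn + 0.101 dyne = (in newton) 7.231e-06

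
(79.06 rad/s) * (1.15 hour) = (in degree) 1.875e+07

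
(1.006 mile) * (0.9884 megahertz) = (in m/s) 1.6e+09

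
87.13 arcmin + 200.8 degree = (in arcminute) 1.214e+04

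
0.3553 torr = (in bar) 0.0004737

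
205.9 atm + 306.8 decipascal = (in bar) 208.6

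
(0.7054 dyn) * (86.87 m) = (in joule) 0.0006128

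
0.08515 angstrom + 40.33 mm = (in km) 4.033e-05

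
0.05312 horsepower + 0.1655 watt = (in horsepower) 0.05334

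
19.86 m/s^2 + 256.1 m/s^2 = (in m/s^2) 276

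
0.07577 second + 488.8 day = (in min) 7.039e+05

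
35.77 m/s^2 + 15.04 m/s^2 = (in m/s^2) 50.81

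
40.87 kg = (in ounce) 1442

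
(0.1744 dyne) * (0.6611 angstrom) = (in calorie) 2.756e-17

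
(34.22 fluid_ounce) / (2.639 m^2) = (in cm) 0.03835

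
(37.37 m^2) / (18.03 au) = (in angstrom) 0.1385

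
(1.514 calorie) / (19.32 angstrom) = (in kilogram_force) 3.343e+08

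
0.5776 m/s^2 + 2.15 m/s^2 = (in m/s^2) 2.728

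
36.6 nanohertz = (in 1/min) 2.196e-06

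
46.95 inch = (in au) 7.972e-12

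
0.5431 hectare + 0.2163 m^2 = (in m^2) 5431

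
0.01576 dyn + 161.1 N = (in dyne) 1.611e+07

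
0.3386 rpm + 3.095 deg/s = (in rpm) 0.8544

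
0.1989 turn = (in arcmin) 4296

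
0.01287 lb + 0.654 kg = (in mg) 6.598e+05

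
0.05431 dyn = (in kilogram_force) 5.538e-08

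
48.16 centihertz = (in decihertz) 4.816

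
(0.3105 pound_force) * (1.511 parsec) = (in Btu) 6.104e+13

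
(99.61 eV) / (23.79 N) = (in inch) 2.641e-17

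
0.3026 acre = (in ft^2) 1.318e+04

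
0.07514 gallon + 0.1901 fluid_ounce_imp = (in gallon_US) 0.07657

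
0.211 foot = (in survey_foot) 0.211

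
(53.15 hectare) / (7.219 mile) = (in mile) 0.02843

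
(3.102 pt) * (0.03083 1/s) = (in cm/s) 0.003374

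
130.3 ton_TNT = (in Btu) 5.167e+08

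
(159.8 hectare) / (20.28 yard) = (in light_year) 9.109e-12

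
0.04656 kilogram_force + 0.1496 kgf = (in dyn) 1.924e+05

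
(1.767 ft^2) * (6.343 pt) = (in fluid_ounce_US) 12.42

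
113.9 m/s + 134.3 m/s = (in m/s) 248.2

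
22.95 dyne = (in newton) 0.0002295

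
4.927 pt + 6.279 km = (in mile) 3.902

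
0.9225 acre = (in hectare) 0.3733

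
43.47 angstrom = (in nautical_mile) 2.347e-12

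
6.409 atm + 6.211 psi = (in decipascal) 6.922e+06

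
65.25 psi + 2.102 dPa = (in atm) 4.44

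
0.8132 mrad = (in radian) 0.0008132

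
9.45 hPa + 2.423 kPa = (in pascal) 3368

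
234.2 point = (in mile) 5.134e-05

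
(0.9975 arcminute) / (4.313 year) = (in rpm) 2.037e-11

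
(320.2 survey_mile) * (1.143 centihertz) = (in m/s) 5890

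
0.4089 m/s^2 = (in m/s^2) 0.4089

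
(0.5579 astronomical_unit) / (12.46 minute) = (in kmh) 4.019e+08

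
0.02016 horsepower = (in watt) 15.03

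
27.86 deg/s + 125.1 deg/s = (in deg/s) 153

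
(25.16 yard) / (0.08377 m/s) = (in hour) 0.07629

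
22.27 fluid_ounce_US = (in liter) 0.6586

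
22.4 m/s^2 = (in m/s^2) 22.4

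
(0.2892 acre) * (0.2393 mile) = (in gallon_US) 1.191e+08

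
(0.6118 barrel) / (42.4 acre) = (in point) 0.001607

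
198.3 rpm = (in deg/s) 1190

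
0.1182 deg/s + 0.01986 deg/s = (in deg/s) 0.1381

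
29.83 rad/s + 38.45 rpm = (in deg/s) 1940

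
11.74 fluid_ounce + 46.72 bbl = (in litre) 7428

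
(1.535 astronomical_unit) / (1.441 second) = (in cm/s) 1.594e+13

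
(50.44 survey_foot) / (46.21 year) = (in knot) 2.051e-08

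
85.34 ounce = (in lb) 5.334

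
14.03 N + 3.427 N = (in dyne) 1.746e+06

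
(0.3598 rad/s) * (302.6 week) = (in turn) 1.048e+07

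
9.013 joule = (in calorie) 2.154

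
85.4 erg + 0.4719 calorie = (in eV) 1.232e+19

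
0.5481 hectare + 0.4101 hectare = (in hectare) 0.9582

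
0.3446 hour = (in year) 3.934e-05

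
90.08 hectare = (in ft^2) 9.696e+06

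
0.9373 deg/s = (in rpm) 0.1562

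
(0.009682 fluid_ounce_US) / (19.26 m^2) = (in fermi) 1.487e+07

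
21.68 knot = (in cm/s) 1115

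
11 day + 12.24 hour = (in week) 1.644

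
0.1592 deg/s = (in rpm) 0.02653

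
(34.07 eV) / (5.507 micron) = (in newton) 9.912e-13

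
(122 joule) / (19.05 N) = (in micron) 6.404e+06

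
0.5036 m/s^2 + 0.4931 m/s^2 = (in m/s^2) 0.9967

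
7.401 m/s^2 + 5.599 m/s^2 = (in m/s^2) 13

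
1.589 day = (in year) 0.004353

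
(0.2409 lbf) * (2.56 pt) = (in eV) 6.04e+15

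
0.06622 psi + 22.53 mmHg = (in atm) 0.03415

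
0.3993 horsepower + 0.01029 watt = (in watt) 297.8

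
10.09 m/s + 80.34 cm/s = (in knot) 21.18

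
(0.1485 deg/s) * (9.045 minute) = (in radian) 1.407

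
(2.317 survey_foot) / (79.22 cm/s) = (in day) 1.032e-05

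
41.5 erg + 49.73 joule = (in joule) 49.73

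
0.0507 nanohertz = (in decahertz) 5.07e-12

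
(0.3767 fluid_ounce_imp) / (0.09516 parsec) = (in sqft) 3.924e-20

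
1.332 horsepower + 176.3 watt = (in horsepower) 1.568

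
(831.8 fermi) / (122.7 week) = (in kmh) 4.035e-20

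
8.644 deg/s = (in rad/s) 0.1509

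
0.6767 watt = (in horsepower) 0.0009075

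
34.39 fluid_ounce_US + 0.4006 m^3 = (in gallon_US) 106.1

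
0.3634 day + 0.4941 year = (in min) 2.602e+05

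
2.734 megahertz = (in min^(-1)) 1.64e+08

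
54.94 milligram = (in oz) 0.001938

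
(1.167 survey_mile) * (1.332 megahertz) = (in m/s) 2.502e+09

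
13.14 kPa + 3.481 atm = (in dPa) 3.659e+06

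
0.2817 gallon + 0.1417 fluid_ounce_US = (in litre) 1.071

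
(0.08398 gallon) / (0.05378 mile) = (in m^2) 3.673e-06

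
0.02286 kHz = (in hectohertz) 0.2286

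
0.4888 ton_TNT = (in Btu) 1.938e+06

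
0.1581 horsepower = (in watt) 117.9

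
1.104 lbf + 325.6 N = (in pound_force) 74.3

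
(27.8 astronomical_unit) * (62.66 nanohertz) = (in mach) 765.3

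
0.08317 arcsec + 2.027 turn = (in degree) 729.7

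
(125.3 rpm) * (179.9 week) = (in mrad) 1.428e+12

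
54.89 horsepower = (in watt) 4.093e+04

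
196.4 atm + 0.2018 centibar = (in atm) 196.4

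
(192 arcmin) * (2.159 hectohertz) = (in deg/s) 690.9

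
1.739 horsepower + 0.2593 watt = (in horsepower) 1.739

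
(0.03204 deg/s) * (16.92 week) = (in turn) 910.8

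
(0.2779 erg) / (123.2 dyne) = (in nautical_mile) 1.218e-08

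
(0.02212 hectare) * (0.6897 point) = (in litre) 53.82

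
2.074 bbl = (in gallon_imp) 72.53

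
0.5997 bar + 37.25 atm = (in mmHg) 2.876e+04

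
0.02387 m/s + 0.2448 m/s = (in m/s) 0.2687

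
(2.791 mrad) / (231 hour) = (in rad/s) 3.356e-09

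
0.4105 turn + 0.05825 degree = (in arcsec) 5.322e+05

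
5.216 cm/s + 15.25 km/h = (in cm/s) 428.8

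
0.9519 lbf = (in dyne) 4.234e+05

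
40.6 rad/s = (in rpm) 387.7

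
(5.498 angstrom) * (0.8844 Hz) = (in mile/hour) 1.088e-09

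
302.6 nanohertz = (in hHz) 3.026e-09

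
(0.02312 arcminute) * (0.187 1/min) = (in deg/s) 1.201e-06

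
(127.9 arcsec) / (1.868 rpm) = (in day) 3.669e-08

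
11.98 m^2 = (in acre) 0.00296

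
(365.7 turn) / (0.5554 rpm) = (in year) 0.001253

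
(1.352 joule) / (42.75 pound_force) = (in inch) 0.2799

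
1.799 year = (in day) 656.6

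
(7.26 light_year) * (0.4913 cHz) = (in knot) 6.559e+14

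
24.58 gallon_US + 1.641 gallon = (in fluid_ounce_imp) 3493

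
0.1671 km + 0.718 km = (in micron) 8.851e+08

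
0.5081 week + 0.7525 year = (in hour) 6677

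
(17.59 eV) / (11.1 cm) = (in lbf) 5.708e-18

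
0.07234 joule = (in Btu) 6.857e-05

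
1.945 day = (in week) 0.2779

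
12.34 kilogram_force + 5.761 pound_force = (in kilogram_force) 14.95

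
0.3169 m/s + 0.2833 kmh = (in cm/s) 39.56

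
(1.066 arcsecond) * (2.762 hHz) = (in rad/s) 0.001427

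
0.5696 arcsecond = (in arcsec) 0.5696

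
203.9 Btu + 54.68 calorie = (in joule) 2.154e+05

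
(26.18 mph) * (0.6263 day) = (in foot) 2.078e+06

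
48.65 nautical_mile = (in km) 90.1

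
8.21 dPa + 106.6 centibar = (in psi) 15.46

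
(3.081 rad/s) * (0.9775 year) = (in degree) 5.442e+09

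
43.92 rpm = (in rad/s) 4.599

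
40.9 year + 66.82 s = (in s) 1.29e+09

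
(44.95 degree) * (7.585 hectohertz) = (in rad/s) 595.1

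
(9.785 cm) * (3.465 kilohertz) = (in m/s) 339.1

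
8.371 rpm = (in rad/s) 0.8766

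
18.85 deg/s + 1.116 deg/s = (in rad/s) 0.3485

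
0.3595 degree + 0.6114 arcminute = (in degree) 0.3697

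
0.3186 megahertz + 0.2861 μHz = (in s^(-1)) 3.186e+05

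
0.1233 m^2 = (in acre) 3.047e-05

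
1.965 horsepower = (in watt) 1465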